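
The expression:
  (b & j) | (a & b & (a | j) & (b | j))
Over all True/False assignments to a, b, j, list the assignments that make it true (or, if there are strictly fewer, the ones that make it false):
is true only for:
  a=False, b=True, j=True;
  a=True, b=True, j=False;
  a=True, b=True, j=True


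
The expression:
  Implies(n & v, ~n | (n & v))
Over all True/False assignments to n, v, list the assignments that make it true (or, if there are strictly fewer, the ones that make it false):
is always true.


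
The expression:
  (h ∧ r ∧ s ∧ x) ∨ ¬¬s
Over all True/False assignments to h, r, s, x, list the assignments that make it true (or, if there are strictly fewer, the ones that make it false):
is true only for:
  h=False, r=False, s=True, x=False;
  h=False, r=False, s=True, x=True;
  h=False, r=True, s=True, x=False;
  h=False, r=True, s=True, x=True;
  h=True, r=False, s=True, x=False;
  h=True, r=False, s=True, x=True;
  h=True, r=True, s=True, x=False;
  h=True, r=True, s=True, x=True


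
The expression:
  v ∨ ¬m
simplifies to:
v ∨ ¬m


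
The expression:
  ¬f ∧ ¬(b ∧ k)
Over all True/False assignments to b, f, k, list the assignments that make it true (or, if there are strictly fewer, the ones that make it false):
is true only for:
  b=False, f=False, k=False;
  b=False, f=False, k=True;
  b=True, f=False, k=False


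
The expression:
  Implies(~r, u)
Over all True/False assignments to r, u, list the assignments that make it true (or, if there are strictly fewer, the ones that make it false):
is false only for:
  r=False, u=False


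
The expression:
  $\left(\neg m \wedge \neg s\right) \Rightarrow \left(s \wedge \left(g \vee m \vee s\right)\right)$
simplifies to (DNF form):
$m \vee s$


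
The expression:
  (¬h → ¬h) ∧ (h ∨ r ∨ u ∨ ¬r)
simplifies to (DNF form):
True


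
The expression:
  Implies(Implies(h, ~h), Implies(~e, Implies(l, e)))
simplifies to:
e | h | ~l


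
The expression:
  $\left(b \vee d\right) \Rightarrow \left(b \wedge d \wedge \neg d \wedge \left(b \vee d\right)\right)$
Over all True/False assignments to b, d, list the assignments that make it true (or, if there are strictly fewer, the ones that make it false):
is true only for:
  b=False, d=False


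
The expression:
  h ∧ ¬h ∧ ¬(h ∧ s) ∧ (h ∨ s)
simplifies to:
False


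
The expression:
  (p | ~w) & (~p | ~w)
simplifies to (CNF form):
~w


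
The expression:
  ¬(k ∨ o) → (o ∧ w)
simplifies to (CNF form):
k ∨ o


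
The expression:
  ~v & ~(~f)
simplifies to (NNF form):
f & ~v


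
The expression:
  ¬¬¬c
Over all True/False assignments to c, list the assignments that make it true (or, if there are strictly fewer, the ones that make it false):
is true only for:
  c=False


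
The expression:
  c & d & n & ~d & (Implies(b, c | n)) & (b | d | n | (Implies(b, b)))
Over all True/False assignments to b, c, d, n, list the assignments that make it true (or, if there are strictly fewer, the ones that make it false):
is never true.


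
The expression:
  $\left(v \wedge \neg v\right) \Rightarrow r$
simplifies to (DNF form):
$\text{True}$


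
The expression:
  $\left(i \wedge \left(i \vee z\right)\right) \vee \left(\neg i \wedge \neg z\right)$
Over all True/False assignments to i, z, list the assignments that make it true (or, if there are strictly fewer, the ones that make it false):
is false only for:
  i=False, z=True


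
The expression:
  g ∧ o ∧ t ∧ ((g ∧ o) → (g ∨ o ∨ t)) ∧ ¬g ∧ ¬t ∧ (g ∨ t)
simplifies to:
False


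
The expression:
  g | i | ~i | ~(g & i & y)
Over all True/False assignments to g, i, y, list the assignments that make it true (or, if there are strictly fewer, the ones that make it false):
is always true.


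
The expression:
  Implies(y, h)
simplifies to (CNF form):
h | ~y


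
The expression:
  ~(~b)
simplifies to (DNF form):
b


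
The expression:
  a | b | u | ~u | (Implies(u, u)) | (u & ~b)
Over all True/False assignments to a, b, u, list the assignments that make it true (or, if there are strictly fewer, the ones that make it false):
is always true.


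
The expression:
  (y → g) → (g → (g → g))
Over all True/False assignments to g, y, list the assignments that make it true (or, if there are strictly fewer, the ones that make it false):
is always true.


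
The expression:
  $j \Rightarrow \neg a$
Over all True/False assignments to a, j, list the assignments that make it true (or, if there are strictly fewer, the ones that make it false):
is false only for:
  a=True, j=True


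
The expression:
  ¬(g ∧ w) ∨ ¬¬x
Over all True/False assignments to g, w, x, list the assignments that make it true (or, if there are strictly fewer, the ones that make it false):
is false only for:
  g=True, w=True, x=False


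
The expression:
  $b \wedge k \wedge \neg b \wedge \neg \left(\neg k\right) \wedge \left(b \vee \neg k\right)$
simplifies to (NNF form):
$\text{False}$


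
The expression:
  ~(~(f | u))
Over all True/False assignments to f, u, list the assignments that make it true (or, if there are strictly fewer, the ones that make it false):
is false only for:
  f=False, u=False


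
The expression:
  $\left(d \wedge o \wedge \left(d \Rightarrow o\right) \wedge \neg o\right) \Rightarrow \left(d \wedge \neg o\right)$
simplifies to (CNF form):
$\text{True}$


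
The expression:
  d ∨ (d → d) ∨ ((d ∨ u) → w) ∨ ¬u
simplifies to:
True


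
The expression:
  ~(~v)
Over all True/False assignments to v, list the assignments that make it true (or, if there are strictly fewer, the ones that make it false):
is true only for:
  v=True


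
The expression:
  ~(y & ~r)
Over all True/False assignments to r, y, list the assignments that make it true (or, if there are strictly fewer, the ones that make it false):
is false only for:
  r=False, y=True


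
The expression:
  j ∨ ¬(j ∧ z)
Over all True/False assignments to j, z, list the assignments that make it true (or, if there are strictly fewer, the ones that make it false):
is always true.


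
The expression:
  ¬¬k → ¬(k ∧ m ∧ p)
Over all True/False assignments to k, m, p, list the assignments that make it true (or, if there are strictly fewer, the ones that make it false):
is false only for:
  k=True, m=True, p=True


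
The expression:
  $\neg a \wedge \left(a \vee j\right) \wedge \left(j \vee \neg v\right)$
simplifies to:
$j \wedge \neg a$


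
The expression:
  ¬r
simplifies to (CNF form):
¬r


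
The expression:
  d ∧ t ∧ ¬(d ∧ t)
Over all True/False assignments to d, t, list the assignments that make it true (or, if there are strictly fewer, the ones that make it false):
is never true.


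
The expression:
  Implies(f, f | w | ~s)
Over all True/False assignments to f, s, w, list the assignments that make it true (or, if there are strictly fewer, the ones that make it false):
is always true.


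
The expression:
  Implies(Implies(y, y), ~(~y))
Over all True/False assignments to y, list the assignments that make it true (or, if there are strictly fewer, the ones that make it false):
is true only for:
  y=True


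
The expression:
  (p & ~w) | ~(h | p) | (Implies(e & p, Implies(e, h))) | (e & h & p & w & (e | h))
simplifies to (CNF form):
h | ~e | ~p | ~w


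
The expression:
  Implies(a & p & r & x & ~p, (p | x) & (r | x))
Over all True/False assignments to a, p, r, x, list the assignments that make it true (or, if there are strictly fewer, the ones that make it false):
is always true.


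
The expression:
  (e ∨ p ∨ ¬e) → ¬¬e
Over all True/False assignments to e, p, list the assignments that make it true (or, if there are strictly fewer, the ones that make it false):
is true only for:
  e=True, p=False;
  e=True, p=True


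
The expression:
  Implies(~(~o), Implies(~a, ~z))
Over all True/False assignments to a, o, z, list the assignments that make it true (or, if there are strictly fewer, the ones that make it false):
is false only for:
  a=False, o=True, z=True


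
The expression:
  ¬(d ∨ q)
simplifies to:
¬d ∧ ¬q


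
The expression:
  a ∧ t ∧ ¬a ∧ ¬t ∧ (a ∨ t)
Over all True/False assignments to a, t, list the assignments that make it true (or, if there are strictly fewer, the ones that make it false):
is never true.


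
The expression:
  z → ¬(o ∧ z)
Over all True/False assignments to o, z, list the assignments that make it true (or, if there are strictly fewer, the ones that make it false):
is false only for:
  o=True, z=True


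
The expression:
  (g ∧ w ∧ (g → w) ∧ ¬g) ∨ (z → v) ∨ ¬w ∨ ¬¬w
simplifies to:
True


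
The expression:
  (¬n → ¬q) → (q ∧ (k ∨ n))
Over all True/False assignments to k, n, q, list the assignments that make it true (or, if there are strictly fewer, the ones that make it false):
is true only for:
  k=False, n=False, q=True;
  k=False, n=True, q=True;
  k=True, n=False, q=True;
  k=True, n=True, q=True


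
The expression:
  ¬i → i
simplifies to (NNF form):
i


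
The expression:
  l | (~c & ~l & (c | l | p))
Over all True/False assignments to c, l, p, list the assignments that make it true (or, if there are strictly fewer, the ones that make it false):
is false only for:
  c=False, l=False, p=False;
  c=True, l=False, p=False;
  c=True, l=False, p=True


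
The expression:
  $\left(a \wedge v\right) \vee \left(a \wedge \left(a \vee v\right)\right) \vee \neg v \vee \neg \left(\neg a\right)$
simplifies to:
$a \vee \neg v$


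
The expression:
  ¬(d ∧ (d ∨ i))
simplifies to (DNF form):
¬d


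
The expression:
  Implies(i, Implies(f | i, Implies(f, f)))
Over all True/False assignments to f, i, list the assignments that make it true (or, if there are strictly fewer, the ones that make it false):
is always true.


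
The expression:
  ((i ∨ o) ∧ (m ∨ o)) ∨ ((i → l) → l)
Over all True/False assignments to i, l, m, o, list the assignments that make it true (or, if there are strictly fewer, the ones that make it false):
is false only for:
  i=False, l=False, m=False, o=False;
  i=False, l=False, m=True, o=False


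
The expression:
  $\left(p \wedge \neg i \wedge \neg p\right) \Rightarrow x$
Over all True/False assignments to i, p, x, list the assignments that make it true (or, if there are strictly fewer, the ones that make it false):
is always true.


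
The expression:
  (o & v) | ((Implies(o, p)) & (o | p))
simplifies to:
p | (o & v)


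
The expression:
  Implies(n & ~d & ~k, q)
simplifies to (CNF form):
d | k | q | ~n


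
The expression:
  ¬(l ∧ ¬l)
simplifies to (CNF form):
True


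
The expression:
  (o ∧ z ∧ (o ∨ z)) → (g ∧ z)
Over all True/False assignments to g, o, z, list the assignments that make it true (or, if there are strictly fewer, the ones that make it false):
is false only for:
  g=False, o=True, z=True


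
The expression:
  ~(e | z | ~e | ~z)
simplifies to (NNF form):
False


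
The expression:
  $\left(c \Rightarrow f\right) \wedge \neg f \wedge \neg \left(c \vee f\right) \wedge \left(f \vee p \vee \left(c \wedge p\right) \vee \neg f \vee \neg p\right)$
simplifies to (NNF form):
$\neg c \wedge \neg f$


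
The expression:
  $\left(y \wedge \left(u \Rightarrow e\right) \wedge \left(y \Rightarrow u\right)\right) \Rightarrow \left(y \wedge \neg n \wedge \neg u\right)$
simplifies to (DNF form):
$\neg e \vee \neg u \vee \neg y$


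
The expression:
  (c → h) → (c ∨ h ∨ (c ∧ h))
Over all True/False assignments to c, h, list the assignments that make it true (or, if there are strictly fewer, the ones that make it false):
is false only for:
  c=False, h=False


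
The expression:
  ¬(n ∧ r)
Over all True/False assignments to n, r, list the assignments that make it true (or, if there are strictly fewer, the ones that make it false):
is false only for:
  n=True, r=True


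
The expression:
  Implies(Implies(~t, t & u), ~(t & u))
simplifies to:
~t | ~u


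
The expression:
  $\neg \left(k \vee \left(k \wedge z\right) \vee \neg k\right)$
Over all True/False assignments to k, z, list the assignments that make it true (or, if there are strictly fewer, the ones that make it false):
is never true.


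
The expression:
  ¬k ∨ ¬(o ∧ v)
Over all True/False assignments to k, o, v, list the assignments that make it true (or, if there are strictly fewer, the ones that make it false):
is false only for:
  k=True, o=True, v=True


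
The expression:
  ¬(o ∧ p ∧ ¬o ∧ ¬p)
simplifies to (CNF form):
True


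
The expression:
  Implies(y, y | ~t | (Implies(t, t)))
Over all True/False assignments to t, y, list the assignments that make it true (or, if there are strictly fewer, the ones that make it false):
is always true.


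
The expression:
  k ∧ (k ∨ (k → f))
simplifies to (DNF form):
k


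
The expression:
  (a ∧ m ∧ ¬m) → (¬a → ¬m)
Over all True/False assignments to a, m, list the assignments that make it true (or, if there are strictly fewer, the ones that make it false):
is always true.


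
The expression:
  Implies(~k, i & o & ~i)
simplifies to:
k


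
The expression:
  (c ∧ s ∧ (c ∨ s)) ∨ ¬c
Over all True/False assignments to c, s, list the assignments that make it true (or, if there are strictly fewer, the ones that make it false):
is false only for:
  c=True, s=False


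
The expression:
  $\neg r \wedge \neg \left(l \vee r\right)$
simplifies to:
$\neg l \wedge \neg r$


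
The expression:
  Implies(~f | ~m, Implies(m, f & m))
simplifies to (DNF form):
f | ~m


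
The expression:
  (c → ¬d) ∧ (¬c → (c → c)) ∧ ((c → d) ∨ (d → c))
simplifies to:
¬c ∨ ¬d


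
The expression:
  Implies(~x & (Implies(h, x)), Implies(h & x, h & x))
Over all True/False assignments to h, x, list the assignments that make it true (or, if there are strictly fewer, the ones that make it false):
is always true.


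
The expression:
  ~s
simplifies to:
~s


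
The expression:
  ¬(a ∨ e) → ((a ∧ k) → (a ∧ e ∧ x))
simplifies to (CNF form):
True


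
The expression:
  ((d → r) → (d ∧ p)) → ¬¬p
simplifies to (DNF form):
p ∨ r ∨ ¬d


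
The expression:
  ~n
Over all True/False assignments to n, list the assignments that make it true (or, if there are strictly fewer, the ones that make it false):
is true only for:
  n=False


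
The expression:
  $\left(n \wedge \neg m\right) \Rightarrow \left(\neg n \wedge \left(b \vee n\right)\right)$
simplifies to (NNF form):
$m \vee \neg n$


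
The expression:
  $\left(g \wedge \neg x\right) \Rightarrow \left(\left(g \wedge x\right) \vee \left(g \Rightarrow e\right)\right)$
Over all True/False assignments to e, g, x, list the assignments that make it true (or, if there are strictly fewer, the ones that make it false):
is false only for:
  e=False, g=True, x=False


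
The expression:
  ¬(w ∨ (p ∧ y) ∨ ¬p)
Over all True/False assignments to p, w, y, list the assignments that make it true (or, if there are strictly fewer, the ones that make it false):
is true only for:
  p=True, w=False, y=False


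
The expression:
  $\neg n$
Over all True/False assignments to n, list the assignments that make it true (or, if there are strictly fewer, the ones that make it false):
is true only for:
  n=False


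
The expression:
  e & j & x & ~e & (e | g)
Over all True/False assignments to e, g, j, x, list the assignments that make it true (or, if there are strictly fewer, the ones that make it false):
is never true.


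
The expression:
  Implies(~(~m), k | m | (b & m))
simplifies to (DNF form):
True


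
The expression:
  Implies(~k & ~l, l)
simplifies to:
k | l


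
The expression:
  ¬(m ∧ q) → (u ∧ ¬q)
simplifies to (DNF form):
(m ∧ q) ∨ (u ∧ ¬q)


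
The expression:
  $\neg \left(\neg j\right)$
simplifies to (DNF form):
$j$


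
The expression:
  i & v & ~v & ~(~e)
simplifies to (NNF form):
False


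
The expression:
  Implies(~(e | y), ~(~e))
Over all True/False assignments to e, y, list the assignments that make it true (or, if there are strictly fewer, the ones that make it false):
is false only for:
  e=False, y=False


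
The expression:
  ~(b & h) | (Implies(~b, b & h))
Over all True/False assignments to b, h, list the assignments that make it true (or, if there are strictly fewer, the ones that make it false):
is always true.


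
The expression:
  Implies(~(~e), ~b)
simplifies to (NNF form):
~b | ~e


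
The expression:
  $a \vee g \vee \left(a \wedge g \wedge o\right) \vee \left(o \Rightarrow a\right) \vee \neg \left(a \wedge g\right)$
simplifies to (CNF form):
$\text{True}$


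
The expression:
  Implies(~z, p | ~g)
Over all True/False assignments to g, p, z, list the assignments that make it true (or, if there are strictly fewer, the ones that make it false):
is false only for:
  g=True, p=False, z=False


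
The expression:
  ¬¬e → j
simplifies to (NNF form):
j ∨ ¬e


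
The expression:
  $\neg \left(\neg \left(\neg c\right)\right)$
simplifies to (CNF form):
$\neg c$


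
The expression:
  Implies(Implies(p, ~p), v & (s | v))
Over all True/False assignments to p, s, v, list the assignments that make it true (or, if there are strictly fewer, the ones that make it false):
is false only for:
  p=False, s=False, v=False;
  p=False, s=True, v=False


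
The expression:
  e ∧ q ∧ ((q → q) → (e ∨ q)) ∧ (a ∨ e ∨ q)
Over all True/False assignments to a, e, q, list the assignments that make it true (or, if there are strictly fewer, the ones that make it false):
is true only for:
  a=False, e=True, q=True;
  a=True, e=True, q=True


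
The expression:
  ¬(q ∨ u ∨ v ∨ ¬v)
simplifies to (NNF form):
False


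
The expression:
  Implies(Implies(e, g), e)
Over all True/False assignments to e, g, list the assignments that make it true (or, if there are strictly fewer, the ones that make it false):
is true only for:
  e=True, g=False;
  e=True, g=True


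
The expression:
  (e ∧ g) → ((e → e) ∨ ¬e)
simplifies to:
True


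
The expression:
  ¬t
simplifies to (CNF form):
¬t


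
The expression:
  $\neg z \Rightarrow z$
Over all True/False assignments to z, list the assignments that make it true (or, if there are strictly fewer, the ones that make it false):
is true only for:
  z=True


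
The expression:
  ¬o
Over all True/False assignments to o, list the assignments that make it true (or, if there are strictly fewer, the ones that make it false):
is true only for:
  o=False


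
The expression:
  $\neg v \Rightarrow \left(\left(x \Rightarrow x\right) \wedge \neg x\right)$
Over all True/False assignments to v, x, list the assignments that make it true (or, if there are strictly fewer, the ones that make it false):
is false only for:
  v=False, x=True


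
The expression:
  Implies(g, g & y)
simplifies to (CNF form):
y | ~g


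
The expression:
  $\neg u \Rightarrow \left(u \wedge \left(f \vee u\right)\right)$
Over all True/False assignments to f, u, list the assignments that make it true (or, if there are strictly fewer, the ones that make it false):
is true only for:
  f=False, u=True;
  f=True, u=True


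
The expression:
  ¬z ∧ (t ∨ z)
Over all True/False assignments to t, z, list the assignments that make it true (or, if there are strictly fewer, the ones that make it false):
is true only for:
  t=True, z=False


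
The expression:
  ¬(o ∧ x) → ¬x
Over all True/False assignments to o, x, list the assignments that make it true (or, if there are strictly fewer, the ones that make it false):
is false only for:
  o=False, x=True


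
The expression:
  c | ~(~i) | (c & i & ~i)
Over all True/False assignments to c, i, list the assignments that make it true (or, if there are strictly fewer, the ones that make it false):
is false only for:
  c=False, i=False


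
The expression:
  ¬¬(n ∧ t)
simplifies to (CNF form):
n ∧ t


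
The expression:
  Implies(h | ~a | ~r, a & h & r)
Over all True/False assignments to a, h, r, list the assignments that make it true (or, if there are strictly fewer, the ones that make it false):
is true only for:
  a=True, h=False, r=True;
  a=True, h=True, r=True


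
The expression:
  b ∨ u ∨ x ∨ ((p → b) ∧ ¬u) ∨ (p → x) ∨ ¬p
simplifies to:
b ∨ u ∨ x ∨ ¬p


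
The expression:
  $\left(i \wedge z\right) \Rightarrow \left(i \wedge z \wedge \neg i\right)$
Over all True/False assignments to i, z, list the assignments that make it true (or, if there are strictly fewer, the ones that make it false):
is false only for:
  i=True, z=True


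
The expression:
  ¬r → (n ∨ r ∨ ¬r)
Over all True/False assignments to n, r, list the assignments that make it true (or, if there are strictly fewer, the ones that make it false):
is always true.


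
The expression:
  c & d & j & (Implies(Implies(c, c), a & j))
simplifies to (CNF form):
a & c & d & j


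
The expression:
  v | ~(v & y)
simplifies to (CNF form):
True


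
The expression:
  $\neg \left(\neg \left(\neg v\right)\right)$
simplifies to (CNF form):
$\neg v$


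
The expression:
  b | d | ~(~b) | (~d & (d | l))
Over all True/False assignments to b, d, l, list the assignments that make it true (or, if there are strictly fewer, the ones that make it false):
is false only for:
  b=False, d=False, l=False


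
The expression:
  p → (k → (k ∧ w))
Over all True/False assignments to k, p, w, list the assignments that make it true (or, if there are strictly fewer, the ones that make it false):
is false only for:
  k=True, p=True, w=False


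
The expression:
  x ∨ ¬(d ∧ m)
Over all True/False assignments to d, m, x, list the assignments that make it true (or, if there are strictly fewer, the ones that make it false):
is false only for:
  d=True, m=True, x=False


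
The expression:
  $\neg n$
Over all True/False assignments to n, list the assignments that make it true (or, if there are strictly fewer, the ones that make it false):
is true only for:
  n=False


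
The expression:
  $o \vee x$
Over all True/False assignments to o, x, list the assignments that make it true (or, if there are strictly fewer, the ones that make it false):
is false only for:
  o=False, x=False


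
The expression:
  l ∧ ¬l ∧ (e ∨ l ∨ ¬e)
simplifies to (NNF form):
False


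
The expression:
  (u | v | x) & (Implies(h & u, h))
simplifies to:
u | v | x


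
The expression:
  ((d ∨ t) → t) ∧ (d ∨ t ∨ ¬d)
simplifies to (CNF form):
t ∨ ¬d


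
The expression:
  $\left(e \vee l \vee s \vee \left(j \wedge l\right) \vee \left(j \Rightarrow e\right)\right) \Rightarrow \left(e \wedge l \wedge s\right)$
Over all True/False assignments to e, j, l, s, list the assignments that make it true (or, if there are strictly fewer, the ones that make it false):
is true only for:
  e=False, j=True, l=False, s=False;
  e=True, j=False, l=True, s=True;
  e=True, j=True, l=True, s=True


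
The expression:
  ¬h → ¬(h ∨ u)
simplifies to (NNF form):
h ∨ ¬u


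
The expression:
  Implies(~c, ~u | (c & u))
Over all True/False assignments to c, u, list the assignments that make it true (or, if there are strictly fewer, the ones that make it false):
is false only for:
  c=False, u=True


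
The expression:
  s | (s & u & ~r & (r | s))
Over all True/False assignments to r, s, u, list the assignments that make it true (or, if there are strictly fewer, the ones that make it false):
is true only for:
  r=False, s=True, u=False;
  r=False, s=True, u=True;
  r=True, s=True, u=False;
  r=True, s=True, u=True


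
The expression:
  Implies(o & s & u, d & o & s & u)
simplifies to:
d | ~o | ~s | ~u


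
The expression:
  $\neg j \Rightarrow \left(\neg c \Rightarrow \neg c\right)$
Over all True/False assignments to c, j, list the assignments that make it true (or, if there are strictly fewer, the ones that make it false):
is always true.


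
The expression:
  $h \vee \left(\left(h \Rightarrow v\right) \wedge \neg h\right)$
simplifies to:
$\text{True}$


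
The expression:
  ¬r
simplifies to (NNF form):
¬r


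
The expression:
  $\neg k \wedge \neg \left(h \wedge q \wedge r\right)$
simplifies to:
$\neg k \wedge \left(\neg h \vee \neg q \vee \neg r\right)$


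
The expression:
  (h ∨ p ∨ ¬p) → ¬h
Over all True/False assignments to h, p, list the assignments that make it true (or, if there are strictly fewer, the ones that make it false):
is true only for:
  h=False, p=False;
  h=False, p=True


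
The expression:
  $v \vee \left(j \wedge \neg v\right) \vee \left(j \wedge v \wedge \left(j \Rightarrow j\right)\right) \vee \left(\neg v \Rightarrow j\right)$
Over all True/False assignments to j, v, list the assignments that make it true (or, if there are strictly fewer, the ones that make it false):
is false only for:
  j=False, v=False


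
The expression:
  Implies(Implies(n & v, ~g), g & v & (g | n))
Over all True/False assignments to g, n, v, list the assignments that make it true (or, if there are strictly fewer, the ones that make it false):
is true only for:
  g=True, n=False, v=True;
  g=True, n=True, v=True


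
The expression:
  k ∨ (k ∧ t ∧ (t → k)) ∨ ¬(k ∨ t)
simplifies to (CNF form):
k ∨ ¬t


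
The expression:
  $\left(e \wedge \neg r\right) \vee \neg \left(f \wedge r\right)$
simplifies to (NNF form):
$\neg f \vee \neg r$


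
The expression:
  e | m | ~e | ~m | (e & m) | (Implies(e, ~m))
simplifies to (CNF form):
True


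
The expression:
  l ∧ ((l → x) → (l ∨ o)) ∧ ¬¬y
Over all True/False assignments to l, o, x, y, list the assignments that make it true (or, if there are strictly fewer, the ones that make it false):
is true only for:
  l=True, o=False, x=False, y=True;
  l=True, o=False, x=True, y=True;
  l=True, o=True, x=False, y=True;
  l=True, o=True, x=True, y=True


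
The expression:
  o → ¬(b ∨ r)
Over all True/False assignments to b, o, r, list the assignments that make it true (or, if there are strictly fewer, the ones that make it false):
is false only for:
  b=False, o=True, r=True;
  b=True, o=True, r=False;
  b=True, o=True, r=True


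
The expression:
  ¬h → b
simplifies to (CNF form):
b ∨ h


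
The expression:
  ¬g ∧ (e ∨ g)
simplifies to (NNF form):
e ∧ ¬g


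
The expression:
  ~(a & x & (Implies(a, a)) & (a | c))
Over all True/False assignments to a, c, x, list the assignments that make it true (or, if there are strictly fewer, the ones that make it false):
is false only for:
  a=True, c=False, x=True;
  a=True, c=True, x=True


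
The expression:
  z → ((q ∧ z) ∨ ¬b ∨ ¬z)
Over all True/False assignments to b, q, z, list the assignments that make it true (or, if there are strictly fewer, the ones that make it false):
is false only for:
  b=True, q=False, z=True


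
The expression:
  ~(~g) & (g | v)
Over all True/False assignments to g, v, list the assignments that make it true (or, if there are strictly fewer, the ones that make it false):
is true only for:
  g=True, v=False;
  g=True, v=True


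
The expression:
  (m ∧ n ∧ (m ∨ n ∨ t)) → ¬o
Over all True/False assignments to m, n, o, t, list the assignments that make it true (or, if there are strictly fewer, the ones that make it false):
is false only for:
  m=True, n=True, o=True, t=False;
  m=True, n=True, o=True, t=True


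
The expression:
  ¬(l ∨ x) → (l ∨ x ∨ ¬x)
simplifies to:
True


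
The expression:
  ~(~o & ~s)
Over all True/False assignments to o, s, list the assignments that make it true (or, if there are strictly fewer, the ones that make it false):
is false only for:
  o=False, s=False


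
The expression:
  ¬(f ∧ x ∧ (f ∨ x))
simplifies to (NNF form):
¬f ∨ ¬x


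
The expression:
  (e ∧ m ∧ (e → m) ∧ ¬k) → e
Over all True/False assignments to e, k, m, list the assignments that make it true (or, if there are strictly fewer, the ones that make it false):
is always true.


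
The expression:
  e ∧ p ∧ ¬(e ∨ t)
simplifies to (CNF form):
False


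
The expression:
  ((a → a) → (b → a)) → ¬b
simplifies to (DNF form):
¬a ∨ ¬b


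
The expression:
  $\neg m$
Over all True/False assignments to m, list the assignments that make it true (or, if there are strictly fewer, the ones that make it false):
is true only for:
  m=False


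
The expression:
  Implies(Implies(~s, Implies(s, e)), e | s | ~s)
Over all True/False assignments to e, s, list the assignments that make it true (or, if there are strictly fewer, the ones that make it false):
is always true.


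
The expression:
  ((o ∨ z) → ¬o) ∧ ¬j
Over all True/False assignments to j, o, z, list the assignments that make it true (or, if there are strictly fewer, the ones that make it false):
is true only for:
  j=False, o=False, z=False;
  j=False, o=False, z=True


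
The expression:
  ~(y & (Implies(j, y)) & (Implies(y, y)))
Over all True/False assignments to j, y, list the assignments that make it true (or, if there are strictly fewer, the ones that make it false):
is true only for:
  j=False, y=False;
  j=True, y=False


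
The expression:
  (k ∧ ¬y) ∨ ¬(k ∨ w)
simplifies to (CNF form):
(k ∨ ¬w) ∧ (¬k ∨ ¬y)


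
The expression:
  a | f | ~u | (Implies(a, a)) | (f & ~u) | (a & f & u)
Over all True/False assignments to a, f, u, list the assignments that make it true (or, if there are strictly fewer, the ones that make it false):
is always true.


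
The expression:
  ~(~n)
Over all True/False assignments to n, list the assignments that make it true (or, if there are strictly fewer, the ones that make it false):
is true only for:
  n=True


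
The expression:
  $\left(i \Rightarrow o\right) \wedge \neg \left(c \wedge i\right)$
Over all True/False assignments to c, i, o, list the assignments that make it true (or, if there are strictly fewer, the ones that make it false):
is false only for:
  c=False, i=True, o=False;
  c=True, i=True, o=False;
  c=True, i=True, o=True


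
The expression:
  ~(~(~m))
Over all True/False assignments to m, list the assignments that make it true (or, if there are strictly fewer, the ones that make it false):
is true only for:
  m=False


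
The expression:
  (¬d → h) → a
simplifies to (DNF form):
a ∨ (¬d ∧ ¬h)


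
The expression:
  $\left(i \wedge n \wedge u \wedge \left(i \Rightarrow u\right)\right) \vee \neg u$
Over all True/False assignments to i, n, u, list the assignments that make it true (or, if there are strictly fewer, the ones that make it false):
is false only for:
  i=False, n=False, u=True;
  i=False, n=True, u=True;
  i=True, n=False, u=True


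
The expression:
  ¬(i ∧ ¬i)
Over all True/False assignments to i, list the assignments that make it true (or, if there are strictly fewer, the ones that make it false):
is always true.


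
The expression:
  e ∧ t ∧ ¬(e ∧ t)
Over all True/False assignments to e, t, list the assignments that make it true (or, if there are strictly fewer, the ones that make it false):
is never true.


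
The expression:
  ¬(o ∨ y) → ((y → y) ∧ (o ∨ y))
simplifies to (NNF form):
o ∨ y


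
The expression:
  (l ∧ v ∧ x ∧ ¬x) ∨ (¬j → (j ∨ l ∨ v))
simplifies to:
j ∨ l ∨ v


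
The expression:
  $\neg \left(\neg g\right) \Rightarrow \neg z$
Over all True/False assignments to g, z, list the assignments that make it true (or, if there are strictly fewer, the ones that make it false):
is false only for:
  g=True, z=True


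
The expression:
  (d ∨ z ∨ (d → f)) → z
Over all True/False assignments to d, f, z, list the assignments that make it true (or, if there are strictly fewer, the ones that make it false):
is true only for:
  d=False, f=False, z=True;
  d=False, f=True, z=True;
  d=True, f=False, z=True;
  d=True, f=True, z=True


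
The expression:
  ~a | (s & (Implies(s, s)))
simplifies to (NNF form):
s | ~a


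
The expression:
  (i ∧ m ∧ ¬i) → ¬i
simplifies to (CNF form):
True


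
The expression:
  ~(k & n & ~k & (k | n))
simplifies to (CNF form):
True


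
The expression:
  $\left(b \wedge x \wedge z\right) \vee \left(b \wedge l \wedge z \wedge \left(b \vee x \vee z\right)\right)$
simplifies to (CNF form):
$b \wedge z \wedge \left(l \vee x\right)$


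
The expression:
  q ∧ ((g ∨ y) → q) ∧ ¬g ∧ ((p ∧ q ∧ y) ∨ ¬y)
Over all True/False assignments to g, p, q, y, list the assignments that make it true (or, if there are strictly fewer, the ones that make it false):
is true only for:
  g=False, p=False, q=True, y=False;
  g=False, p=True, q=True, y=False;
  g=False, p=True, q=True, y=True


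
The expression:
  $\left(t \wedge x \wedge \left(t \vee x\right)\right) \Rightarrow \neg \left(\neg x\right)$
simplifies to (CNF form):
$\text{True}$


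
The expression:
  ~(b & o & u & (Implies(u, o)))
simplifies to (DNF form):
~b | ~o | ~u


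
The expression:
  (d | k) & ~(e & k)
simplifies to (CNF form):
(d | k) & (~e | ~k)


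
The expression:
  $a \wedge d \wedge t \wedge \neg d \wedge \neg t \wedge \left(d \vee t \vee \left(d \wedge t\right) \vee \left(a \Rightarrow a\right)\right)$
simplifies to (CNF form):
$\text{False}$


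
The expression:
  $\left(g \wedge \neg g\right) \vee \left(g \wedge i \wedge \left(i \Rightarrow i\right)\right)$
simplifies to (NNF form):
$g \wedge i$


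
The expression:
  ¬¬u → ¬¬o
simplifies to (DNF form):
o ∨ ¬u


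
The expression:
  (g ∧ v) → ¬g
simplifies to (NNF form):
¬g ∨ ¬v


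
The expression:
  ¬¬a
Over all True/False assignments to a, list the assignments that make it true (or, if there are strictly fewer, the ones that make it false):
is true only for:
  a=True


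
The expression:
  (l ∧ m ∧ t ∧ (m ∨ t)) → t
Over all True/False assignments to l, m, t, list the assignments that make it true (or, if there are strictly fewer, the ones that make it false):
is always true.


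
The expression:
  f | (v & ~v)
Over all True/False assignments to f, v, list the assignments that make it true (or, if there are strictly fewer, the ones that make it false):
is true only for:
  f=True, v=False;
  f=True, v=True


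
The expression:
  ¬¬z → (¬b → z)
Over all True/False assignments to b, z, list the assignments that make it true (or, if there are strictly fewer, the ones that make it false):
is always true.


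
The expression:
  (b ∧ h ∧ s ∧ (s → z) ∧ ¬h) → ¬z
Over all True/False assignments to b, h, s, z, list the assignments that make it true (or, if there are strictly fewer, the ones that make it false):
is always true.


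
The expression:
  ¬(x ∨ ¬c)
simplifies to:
c ∧ ¬x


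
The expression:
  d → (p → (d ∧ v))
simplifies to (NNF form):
v ∨ ¬d ∨ ¬p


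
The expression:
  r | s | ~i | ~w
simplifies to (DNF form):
r | s | ~i | ~w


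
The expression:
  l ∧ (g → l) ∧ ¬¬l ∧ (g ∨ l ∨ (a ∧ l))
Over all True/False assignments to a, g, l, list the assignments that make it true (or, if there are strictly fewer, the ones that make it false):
is true only for:
  a=False, g=False, l=True;
  a=False, g=True, l=True;
  a=True, g=False, l=True;
  a=True, g=True, l=True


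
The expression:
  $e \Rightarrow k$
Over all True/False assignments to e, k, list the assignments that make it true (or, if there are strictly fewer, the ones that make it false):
is false only for:
  e=True, k=False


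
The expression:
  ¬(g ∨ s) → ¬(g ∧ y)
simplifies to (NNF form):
True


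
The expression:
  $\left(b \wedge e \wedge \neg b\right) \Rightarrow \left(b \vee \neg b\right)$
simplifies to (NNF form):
$\text{True}$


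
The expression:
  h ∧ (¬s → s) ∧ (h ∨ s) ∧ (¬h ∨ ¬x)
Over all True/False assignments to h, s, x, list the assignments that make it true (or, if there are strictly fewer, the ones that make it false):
is true only for:
  h=True, s=True, x=False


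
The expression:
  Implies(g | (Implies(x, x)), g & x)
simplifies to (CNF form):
g & x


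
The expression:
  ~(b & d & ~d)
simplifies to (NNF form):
True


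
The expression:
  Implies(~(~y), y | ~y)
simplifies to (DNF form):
True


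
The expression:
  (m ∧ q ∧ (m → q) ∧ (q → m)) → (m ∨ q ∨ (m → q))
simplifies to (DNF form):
True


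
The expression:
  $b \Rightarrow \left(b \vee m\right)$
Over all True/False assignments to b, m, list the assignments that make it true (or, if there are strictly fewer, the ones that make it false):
is always true.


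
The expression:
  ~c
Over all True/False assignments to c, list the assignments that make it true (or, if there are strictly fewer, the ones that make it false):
is true only for:
  c=False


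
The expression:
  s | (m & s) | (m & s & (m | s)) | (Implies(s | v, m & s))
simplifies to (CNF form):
s | ~v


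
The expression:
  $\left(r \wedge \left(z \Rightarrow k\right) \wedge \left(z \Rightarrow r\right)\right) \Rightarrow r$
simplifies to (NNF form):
$\text{True}$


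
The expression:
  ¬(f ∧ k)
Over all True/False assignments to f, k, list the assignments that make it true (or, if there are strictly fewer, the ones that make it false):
is false only for:
  f=True, k=True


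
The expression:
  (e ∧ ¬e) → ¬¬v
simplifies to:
True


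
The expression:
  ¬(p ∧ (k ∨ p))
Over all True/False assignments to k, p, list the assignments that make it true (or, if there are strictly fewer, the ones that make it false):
is true only for:
  k=False, p=False;
  k=True, p=False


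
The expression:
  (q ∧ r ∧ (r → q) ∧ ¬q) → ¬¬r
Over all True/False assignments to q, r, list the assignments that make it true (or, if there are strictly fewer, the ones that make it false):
is always true.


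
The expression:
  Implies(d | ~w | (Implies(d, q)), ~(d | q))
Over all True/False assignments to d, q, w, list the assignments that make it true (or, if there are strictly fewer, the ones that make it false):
is true only for:
  d=False, q=False, w=False;
  d=False, q=False, w=True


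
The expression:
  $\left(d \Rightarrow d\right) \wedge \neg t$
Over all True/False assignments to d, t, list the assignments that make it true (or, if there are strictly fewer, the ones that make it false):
is true only for:
  d=False, t=False;
  d=True, t=False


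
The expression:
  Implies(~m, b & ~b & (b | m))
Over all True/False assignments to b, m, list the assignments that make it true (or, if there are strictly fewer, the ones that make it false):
is true only for:
  b=False, m=True;
  b=True, m=True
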